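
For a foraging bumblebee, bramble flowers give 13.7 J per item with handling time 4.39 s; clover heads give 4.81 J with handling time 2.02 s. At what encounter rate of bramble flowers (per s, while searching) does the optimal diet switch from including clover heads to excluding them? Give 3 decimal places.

0.733 per s

The zero-one rule: include clover heads iff E₂/h₂ > λE₁/(1+λh₁). Equality gives the switch point.
λE₁h₂ = E₂ + λE₂h₁ ⇒ λ = E₂/(E₁h₂ − E₂h₁) = 4.81/(27.67 − 21.12) = 0.7334 per s.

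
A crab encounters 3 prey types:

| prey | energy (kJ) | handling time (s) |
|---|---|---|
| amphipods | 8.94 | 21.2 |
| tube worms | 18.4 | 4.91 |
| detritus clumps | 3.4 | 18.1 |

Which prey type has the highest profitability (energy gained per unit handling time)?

In descending order of E/h:
tube worms: 18.4/4.91 = 3.75 kJ/s
amphipods: 8.94/21.2 = 0.422 kJ/s
detritus clumps: 3.4/18.1 = 0.188 kJ/s

tube worms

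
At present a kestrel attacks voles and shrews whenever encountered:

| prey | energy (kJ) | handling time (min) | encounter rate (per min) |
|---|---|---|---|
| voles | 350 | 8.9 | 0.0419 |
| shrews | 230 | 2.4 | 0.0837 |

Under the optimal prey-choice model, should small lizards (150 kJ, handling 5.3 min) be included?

Current rate: (0.0419×350 + 0.0837×230)/(1 + 0.0419×8.9 + 0.0837×2.4) = 21.55 kJ/min.
Profitability of small lizards: 150/5.3 = 28.3 kJ/min.
28.3 > 21.55, so adding small lizards raises the average — include it.

Yes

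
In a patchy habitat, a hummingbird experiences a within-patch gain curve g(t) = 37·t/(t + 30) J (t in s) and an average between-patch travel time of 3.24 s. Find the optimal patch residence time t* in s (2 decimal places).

Maximise g(t)/(T+t): set derivative to zero → g'(t)(T+t) = g(t).
g'(t) = 37·30/(t + 30)². Setting 37·30/(t+30)² = 37t/[(t+30)(3.24+t)] gives 30(3.24+t) = t(t+30), so t² = 30×3.24 = 97.2.
t* = √97.2 = 9.859 s.

9.86 s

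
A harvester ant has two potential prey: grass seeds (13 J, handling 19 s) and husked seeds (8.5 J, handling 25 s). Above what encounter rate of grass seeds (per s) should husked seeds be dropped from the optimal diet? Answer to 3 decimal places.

0.052 per s

Drop husked seeds once their profitability E₂/h₂ falls below the rate achievable on grass seeds alone: E₂/h₂ = λE₁/(1 + λh₁).
Solve for λ: λE₁h₂ = E₂(1 + λh₁) → λ(E₁h₂ − E₂h₁) = E₂ → λ = E₂/(E₁h₂ − E₂h₁).
λ = 8.5/(13×25 − 8.5×19) = 8.5/163.5 = 0.05199 per s.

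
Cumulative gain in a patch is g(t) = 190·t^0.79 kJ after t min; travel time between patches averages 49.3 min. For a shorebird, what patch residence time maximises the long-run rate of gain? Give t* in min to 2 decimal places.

185.46 min

Optimal t* satisfies g'(t*) = g(t*)/(T + t*).
g'(t) = 0.79·190·t^-0.21. Setting 0.79·190·t^-0.21 = 190·t^0.79/(49.3+t) gives 0.79(49.3+t) = t, so 0.21·t = 0.79×49.3.
t* = 0.79×49.3/0.21 = 185.5 min.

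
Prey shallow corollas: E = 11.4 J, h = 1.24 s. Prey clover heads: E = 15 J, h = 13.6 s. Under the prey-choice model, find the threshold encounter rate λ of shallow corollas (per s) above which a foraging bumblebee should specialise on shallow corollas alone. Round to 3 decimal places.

0.110 per s

Drop clover heads once their profitability E₂/h₂ falls below the rate achievable on shallow corollas alone: E₂/h₂ = λE₁/(1 + λh₁).
Solve for λ: λE₁h₂ = E₂(1 + λh₁) → λ(E₁h₂ − E₂h₁) = E₂ → λ = E₂/(E₁h₂ − E₂h₁).
λ = 15/(11.4×13.6 − 15×1.24) = 15/136.4 = 0.1099 per s.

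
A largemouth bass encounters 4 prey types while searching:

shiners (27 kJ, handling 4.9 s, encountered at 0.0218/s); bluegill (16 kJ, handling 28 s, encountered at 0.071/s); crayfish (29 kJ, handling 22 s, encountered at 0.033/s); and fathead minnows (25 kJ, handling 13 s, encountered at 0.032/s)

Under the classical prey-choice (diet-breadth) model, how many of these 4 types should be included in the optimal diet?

E/h in descending order: shiners 5.51, fathead minnows 1.92, crayfish 1.32, bluegill 0.571 kJ/s. The optimal diet is the largest prefix of this list for which every included type satisfies E_i/h_i > R on the types above it.
Rate on top 1: 0.5318. fathead minnows: 1.92 > 0.5318 → include.
Rate on top 2: 0.9119. crayfish: 1.32 > 0.9119 → include.
Rate on top 3: 1.043. bluegill: 0.571 < 1.043 → exclude; stop.
Optimal diet: shiners, fathead minnows, crayfish — 3 of 4 types.

3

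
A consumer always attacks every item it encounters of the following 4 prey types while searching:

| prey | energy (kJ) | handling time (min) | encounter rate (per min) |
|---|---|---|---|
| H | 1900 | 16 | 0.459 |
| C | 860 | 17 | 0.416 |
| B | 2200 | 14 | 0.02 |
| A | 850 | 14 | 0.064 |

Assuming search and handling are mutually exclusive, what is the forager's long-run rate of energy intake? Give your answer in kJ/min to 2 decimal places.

R = (0.459×1900 + 0.416×860 + 0.02×2200 + 0.064×850) / (1 + 0.459×16 + 0.416×17 + 0.02×14 + 0.064×14) = 1328/16.59 = 80.05 kJ/min.

80.05 kJ/min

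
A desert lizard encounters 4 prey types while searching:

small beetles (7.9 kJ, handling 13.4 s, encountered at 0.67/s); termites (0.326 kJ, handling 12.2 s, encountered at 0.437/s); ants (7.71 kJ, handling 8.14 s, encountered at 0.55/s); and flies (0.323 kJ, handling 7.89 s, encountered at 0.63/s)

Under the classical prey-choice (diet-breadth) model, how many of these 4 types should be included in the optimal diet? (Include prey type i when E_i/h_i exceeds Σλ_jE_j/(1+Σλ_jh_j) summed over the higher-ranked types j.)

1

Profitabilities (E/h, kJ/s): ants 0.947, small beetles 0.59, flies 0.0409, termites 0.0267. Add prey in this order while the next type's profitability exceeds the intake rate on those already taken.
Rate on top 1: 0.7742. small beetles: 0.59 < 0.7742 → exclude; stop.
Optimal diet: ants — 1 of 4 types.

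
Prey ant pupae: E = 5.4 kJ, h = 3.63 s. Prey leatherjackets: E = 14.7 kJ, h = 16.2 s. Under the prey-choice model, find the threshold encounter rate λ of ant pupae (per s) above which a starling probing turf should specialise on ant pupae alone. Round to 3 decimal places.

0.431 per s

The zero-one rule: include leatherjackets iff E₂/h₂ > λE₁/(1+λh₁). Equality gives the switch point.
λE₁h₂ = E₂ + λE₂h₁ ⇒ λ = E₂/(E₁h₂ − E₂h₁) = 14.7/(87.48 − 53.36) = 0.4308 per s.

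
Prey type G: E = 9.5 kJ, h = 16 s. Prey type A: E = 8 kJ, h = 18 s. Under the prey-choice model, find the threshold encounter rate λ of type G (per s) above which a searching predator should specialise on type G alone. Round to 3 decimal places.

0.186 per s

At the threshold, the rate on type G alone equals the profitability of type A: λ·9.5/(1 + λ·16) = 8/18 = 0.4444.
Rearranging, λ(9.5 − 0.4444×16) = 0.4444, so λ = 0.4444/2.389 = 0.186 per s.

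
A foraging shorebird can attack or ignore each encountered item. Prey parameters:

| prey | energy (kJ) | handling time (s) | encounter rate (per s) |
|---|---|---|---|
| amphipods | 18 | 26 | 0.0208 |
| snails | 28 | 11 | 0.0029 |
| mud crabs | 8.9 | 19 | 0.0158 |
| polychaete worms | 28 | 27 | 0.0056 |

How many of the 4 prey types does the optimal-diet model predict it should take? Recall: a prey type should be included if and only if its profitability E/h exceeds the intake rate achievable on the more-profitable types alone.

4

E/h in descending order: snails 2.55, polychaete worms 1.04, amphipods 0.692, mud crabs 0.468 kJ/s. The optimal diet is the largest prefix of this list for which every included type satisfies E_i/h_i > R on the types above it.
Rate on top 1: 0.07869. polychaete worms: 1.04 > 0.07869 → include.
Rate on top 2: 0.2012. amphipods: 0.692 > 0.2012 → include.
Rate on top 3: 0.3552. mud crabs: 0.468 > 0.3552 → include.
Optimal diet: snails, polychaete worms, amphipods, mud crabs — 4 of 4 types.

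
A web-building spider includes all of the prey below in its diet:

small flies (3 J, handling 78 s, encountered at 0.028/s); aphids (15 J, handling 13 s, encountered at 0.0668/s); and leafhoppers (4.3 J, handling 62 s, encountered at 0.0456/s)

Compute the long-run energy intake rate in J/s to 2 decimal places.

0.19 J/s

R = (0.028×3 + 0.0668×15 + 0.0456×4.3) / (1 + 0.028×78 + 0.0668×13 + 0.0456×62) = 1.282/6.88 = 0.1864 J/s.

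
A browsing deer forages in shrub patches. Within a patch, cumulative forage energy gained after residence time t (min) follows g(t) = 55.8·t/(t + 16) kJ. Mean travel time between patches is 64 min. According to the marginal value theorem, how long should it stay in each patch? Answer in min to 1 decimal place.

By the marginal value theorem, leave when the instantaneous gain rate g'(t) equals the habitat-wide average g(t)/(T + t).
g'(t) = 55.8·16/(t + 16)². Setting 55.8·16/(t+16)² = 55.8t/[(t+16)(64+t)] gives 16(64+t) = t(t+16), so t² = 16×64 = 1024.
t* = √1024 = 32 min.

32.0 min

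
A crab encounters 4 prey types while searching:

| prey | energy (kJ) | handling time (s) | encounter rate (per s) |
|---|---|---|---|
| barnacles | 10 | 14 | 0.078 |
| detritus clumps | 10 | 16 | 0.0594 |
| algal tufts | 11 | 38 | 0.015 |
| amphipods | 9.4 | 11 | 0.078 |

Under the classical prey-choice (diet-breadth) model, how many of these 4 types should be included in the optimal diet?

3

Profitabilities (E/h, kJ/s): amphipods 0.855, barnacles 0.714, detritus clumps 0.625, algal tufts 0.289. Add prey in this order while the next type's profitability exceeds the intake rate on those already taken.
Rate on top 1: 0.3946. barnacles: 0.714 > 0.3946 → include.
Rate on top 2: 0.5129. detritus clumps: 0.625 > 0.5129 → include.
Rate on top 3: 0.5403. algal tufts: 0.289 < 0.5403 → exclude; stop.
Optimal diet: amphipods, barnacles, detritus clumps — 3 of 4 types.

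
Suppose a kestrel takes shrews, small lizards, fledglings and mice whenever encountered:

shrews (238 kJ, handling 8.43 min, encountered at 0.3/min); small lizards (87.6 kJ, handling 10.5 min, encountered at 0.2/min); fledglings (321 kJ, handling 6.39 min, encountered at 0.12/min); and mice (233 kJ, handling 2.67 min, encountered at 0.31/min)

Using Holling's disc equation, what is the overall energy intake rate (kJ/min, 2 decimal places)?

27.64 kJ/min

R = (0.3×238 + 0.2×87.6 + 0.12×321 + 0.31×233) / (1 + 0.3×8.43 + 0.2×10.5 + 0.12×6.39 + 0.31×2.67) = 199.7/7.223 = 27.64 kJ/min.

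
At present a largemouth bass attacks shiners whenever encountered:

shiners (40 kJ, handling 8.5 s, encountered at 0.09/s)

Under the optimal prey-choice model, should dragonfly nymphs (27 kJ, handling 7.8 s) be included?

On shiners alone, R = ΣλE/(1+Σλh) = 3.6/1.765 = 2.04 kJ/s.
Profitability of dragonfly nymphs: 27/7.8 = 3.462 kJ/s.
3.462 > 2.04, so adding dragonfly nymphs raises the average — include it.

Yes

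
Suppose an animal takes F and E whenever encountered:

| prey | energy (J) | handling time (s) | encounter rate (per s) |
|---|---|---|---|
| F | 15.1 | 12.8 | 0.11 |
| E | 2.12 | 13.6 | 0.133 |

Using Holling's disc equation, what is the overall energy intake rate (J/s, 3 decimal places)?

R = Σλ_iE_i / (1 + Σλ_ih_i)
Numerator: 0.11×15.1 + 0.133×2.12 = 1.943
Denominator: 1 + 0.11×12.8 + 0.133×13.6 = 4.217
R = 1.943/4.217 = 0.4608 J/s

0.461 J/s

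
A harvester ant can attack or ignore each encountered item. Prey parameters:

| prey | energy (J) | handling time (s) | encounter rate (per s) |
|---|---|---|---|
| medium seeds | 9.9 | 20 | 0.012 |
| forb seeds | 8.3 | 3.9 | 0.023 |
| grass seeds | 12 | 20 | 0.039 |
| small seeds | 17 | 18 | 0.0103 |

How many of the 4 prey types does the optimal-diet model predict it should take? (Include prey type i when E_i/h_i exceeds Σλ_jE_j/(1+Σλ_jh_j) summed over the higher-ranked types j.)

4

E/h in descending order: forb seeds 2.13, small seeds 0.944, grass seeds 0.6, medium seeds 0.495 J/s. The optimal diet is the largest prefix of this list for which every included type satisfies E_i/h_i > R on the types above it.
Rate on top 1: 0.1752. small seeds: 0.944 > 0.1752 → include.
Rate on top 2: 0.287. grass seeds: 0.6 > 0.287 → include.
Rate on top 3: 0.4058. medium seeds: 0.495 > 0.4058 → include.
Optimal diet: forb seeds, small seeds, grass seeds, medium seeds — 4 of 4 types.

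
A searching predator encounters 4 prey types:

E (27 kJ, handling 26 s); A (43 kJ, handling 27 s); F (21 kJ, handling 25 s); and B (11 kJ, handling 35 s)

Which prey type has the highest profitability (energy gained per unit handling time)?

In descending order of E/h:
A: 43/27 = 1.59 kJ/s
E: 27/26 = 1.04 kJ/s
F: 21/25 = 0.84 kJ/s
B: 11/35 = 0.314 kJ/s

A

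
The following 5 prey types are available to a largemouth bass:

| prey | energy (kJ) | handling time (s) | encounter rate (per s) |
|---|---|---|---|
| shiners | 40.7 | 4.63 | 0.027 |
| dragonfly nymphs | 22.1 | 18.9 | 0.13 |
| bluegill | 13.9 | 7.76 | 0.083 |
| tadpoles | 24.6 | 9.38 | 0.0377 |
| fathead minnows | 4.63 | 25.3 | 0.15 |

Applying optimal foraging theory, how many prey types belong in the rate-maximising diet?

3

Rank by E/h (kJ/s): shiners 8.79, tadpoles 2.62, bluegill 1.79, dragonfly nymphs 1.17, fathead minnows 0.183. Include each in turn until the next type's E/h falls below the running intake rate.
Rate on top 1: 0.9768. tadpoles: 2.62 > 0.9768 → include.
Rate on top 2: 1.37. bluegill: 1.79 > 1.37 → include.
Rate on top 3: 1.498. dragonfly nymphs: 1.17 < 1.498 → exclude; stop.
Optimal diet: shiners, tadpoles, bluegill — 3 of 5 types.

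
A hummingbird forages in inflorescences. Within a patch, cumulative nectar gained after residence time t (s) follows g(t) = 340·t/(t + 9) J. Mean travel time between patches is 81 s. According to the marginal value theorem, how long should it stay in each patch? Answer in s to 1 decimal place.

27.0 s

Maximise g(t)/(T+t): set derivative to zero → g'(t)(T+t) = g(t).
g'(t) = 340·9/(t + 9)². Setting 340·9/(t+9)² = 340t/[(t+9)(81+t)] gives 9(81+t) = t(t+9), so t² = 9×81 = 729.
t* = √729 = 27 s.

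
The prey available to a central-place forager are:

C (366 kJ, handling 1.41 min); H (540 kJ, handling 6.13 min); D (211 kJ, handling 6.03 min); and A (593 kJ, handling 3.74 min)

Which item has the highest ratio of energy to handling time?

In descending order of E/h:
C: 366/1.41 = 260 kJ/min
A: 593/3.74 = 159 kJ/min
H: 540/6.13 = 88.1 kJ/min
D: 211/6.03 = 35 kJ/min

C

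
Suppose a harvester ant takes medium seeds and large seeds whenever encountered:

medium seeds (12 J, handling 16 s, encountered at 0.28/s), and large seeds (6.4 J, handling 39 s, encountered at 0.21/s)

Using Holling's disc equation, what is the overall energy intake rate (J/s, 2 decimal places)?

0.34 J/s

R = (0.28×12 + 0.21×6.4) / (1 + 0.28×16 + 0.21×39) = 4.704/13.67 = 0.3441 J/s.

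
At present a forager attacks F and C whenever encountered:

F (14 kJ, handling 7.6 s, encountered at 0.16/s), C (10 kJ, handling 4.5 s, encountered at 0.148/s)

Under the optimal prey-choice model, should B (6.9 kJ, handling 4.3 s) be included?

Yes

Intake rate on the current diet: R = (0.16×14 + 0.148×10) / (1 + 0.16×7.6 + 0.148×4.5) = 3.72/2.882 = 1.291 kJ/s.
B: E/h = 6.9/4.3 = 1.605 kJ/s.
1.605 > 1.291, so adding B raises the average — include it.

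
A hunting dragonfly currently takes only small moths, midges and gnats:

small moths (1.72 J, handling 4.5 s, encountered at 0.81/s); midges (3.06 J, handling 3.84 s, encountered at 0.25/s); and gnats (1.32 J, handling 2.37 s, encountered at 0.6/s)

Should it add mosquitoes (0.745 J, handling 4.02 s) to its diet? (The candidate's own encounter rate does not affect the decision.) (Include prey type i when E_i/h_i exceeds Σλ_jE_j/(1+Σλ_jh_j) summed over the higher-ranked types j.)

On small moths, midges and gnats alone, R = ΣλE/(1+Σλh) = 2.95/7.027 = 0.4198 J/s.
mosquitoes: E/h = 0.745/4.02 = 0.1853 J/s.
Since 0.1853 < R, time spent handling mosquitoes is better spent searching.

No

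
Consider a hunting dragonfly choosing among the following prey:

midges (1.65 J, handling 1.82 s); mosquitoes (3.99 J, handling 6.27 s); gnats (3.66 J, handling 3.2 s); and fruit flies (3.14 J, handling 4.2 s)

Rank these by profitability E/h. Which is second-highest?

In descending order of E/h:
gnats: 3.66/3.2 = 1.14 J/s
midges: 1.65/1.82 = 0.907 J/s
fruit flies: 3.14/4.2 = 0.748 J/s
mosquitoes: 3.99/6.27 = 0.636 J/s

midges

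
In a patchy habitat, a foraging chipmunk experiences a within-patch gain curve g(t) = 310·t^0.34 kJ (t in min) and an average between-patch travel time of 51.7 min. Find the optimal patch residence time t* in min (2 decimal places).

Optimal t* satisfies g'(t*) = g(t*)/(T + t*).
g'(t) = 0.34·310·t^-0.66. Setting 0.34·310·t^-0.66 = 310·t^0.34/(51.7+t) gives 0.34(51.7+t) = t, so 0.66·t = 0.34×51.7.
t* = 0.34×51.7/0.66 = 26.63 min.

26.63 min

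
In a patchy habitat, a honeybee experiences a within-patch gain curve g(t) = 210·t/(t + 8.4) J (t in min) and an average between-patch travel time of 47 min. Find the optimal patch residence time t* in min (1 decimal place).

19.9 min

By the marginal value theorem, leave when the instantaneous gain rate g'(t) equals the habitat-wide average g(t)/(T + t).
g'(t) = 210·8.4/(t + 8.4)². Setting 210·8.4/(t+8.4)² = 210t/[(t+8.4)(47+t)] gives 8.4(47+t) = t(t+8.4), so t² = 8.4×47 = 394.8.
t* = √394.8 = 19.87 min.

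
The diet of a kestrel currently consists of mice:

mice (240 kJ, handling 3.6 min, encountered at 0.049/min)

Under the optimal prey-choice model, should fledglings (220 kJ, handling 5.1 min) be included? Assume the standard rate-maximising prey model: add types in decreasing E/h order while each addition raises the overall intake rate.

Intake rate on the current diet: R = (0.049×240) / (1 + 0.049×3.6) = 11.76/1.176 = 9.997 kJ/min.
Profitability of fledglings: 220/5.1 = 43.14 kJ/min.
43.14 > 9.997, so adding fledglings raises the average — include it.

Yes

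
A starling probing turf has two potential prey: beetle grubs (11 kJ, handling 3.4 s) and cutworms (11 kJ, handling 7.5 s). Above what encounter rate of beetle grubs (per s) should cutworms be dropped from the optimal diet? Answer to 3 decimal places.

0.244 per s

Drop cutworms once their profitability E₂/h₂ falls below the rate achievable on beetle grubs alone: E₂/h₂ = λE₁/(1 + λh₁).
Solve for λ: λE₁h₂ = E₂(1 + λh₁) → λ(E₁h₂ − E₂h₁) = E₂ → λ = E₂/(E₁h₂ − E₂h₁).
λ = 11/(11×7.5 − 11×3.4) = 11/45.1 = 0.2439 per s.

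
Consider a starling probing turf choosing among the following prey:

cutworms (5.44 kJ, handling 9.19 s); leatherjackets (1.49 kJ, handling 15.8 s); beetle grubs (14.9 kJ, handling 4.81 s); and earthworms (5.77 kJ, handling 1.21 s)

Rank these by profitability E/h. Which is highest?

Profitability E/h (kJ/s): cutworms = 5.44/9.19 = 0.592, leatherjackets = 1.49/15.8 = 0.0943, beetle grubs = 14.9/4.81 = 3.1, earthworms = 5.77/1.21 = 4.77.
Ranked: earthworms > beetle grubs > cutworms > leatherjackets.

earthworms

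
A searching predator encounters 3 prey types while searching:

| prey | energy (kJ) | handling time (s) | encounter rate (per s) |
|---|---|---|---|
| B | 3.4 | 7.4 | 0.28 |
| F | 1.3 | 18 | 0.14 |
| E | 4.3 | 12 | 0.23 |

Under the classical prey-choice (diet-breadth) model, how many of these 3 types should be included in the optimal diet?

E/h in descending order: B 0.459, E 0.358, F 0.0722 kJ/s. The optimal diet is the largest prefix of this list for which every included type satisfies E_i/h_i > R on the types above it.
Rate on top 1: 0.3099. E: 0.358 > 0.3099 → include.
Rate on top 2: 0.3328. F: 0.0722 < 0.3328 → exclude; stop.
Optimal diet: B, E — 2 of 3 types.

2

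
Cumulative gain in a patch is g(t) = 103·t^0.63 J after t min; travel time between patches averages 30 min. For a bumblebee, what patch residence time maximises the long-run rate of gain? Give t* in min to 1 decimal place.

By the marginal value theorem, leave when the instantaneous gain rate g'(t) equals the habitat-wide average g(t)/(T + t).
g'(t) = 0.63·103·t^-0.37. Setting 0.63·103·t^-0.37 = 103·t^0.63/(30+t) gives 0.63(30+t) = t, so 0.37·t = 0.63×30.
t* = 0.63×30/0.37 = 51.08 min.

51.1 min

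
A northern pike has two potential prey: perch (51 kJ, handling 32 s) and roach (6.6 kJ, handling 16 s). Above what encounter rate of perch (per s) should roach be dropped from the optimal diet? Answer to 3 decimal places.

At the threshold, the rate on perch alone equals the profitability of roach: λ·51/(1 + λ·32) = 6.6/16 = 0.4125.
Rearranging, λ(51 − 0.4125×32) = 0.4125, so λ = 0.4125/37.8 = 0.01091 per s.

0.011 per s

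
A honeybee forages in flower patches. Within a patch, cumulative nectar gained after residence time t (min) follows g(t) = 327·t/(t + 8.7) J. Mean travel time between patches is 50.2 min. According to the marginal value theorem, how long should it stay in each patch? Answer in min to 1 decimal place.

20.9 min

Optimal t* satisfies g'(t*) = g(t*)/(T + t*).
g'(t) = 327·8.7/(t + 8.7)². Setting 327·8.7/(t+8.7)² = 327t/[(t+8.7)(50.2+t)] gives 8.7(50.2+t) = t(t+8.7), so t² = 8.7×50.2 = 436.7.
t* = √436.7 = 20.9 min.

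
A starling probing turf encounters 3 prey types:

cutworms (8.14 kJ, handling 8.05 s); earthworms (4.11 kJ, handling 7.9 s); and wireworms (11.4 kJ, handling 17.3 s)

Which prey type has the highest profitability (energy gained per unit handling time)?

cutworms

Profitability E/h (kJ/s): cutworms = 8.14/8.05 = 1.01, earthworms = 4.11/7.9 = 0.52, wireworms = 11.4/17.3 = 0.659.
Ranked: cutworms > wireworms > earthworms.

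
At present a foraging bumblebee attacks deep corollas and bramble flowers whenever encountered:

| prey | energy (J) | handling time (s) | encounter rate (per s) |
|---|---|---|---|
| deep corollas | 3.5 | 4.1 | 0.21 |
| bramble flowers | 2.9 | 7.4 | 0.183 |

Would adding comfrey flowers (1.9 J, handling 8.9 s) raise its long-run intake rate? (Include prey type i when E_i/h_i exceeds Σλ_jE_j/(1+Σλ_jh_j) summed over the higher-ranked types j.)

No

Current rate: (0.21×3.5 + 0.183×2.9)/(1 + 0.21×4.1 + 0.183×7.4) = 0.3937 J/s.
Profitability of comfrey flowers: 1.9/8.9 = 0.2135 J/s.
0.2135 < 0.3937, so adding comfrey flowers would lower the average — exclude it.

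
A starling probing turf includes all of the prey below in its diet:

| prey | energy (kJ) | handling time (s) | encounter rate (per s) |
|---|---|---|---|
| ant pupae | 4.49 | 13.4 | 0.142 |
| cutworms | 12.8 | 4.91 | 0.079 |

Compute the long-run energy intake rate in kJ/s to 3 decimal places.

0.501 kJ/s

R = (0.142×4.49 + 0.079×12.8) / (1 + 0.142×13.4 + 0.079×4.91) = 1.649/3.291 = 0.501 kJ/s.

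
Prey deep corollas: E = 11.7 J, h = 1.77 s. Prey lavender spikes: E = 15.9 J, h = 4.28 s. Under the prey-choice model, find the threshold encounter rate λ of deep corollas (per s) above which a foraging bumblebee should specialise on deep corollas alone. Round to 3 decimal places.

0.725 per s

The zero-one rule: include lavender spikes iff E₂/h₂ > λE₁/(1+λh₁). Equality gives the switch point.
λE₁h₂ = E₂ + λE₂h₁ ⇒ λ = E₂/(E₁h₂ − E₂h₁) = 15.9/(50.08 − 28.14) = 0.7249 per s.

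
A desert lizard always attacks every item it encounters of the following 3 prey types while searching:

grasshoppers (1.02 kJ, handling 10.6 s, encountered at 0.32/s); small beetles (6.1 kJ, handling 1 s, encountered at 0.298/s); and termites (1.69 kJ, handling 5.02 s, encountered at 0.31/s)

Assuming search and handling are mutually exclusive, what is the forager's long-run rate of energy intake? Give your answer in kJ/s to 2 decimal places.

0.43 kJ/s

R = Σλ_iE_i / (1 + Σλ_ih_i)
Numerator: 0.32×1.02 + 0.298×6.1 + 0.31×1.69 = 2.668
Denominator: 1 + 0.32×10.6 + 0.298×1 + 0.31×5.02 = 6.246
R = 2.668/6.246 = 0.4272 kJ/s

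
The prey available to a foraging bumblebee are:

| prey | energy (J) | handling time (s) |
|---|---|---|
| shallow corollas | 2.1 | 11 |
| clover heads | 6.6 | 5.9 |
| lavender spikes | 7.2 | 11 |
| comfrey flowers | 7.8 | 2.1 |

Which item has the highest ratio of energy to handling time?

comfrey flowers

Profitability E/h (J/s): shallow corollas = 2.1/11 = 0.191, clover heads = 6.6/5.9 = 1.12, lavender spikes = 7.2/11 = 0.655, comfrey flowers = 7.8/2.1 = 3.71.
Ranked: comfrey flowers > clover heads > lavender spikes > shallow corollas.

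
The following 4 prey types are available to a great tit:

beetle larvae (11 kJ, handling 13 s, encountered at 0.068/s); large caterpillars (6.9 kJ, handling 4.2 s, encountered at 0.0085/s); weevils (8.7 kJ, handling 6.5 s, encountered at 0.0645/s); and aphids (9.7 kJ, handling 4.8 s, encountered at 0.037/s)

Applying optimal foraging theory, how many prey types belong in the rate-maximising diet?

Rank by E/h (kJ/s): aphids 2.02, large caterpillars 1.64, weevils 1.34, beetle larvae 0.846. Include each in turn until the next type's E/h falls below the running intake rate.
Rate on top 1: 0.3048. large caterpillars: 1.64 > 0.3048 → include.
Rate on top 2: 0.3441. weevils: 1.34 > 0.3441 → include.
Rate on top 3: 0.5995. beetle larvae: 0.846 > 0.5995 → include.
Optimal diet: aphids, large caterpillars, weevils, beetle larvae — 4 of 4 types.

4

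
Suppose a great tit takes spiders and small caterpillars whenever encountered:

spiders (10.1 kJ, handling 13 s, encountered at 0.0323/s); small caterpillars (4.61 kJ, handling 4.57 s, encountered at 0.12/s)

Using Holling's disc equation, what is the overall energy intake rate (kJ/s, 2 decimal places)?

0.45 kJ/s

Energy encountered per unit search time: 0.0323×10.1 + 0.12×4.61 = 0.8794 kJ/s.
Handling time per unit search time: 0.0323×13 + 0.12×4.57 = 0.9683.
Rate = 0.8794/(1 + 0.9683) = 0.4468 kJ/s.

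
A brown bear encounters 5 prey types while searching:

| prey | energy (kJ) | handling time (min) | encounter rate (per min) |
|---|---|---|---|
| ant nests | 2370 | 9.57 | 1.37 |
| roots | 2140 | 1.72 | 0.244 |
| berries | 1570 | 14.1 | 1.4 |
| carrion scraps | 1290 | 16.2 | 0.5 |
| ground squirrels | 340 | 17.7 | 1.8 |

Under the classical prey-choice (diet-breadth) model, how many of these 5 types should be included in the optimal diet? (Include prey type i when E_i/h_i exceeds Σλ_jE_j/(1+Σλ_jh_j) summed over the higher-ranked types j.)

Rank by E/h (kJ/min): roots 1.24e+03, ant nests 248, berries 111, carrion scraps 79.6, ground squirrels 19.2. Include each in turn until the next type's E/h falls below the running intake rate.
Rate on top 1: 367.8. ant nests: 248 < 367.8 → exclude; stop.
Optimal diet: roots — 1 of 5 types.

1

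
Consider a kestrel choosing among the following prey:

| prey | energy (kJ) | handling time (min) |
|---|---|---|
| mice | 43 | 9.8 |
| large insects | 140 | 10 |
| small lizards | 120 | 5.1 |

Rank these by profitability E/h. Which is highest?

small lizards

In descending order of E/h:
small lizards: 120/5.1 = 23.5 kJ/min
large insects: 140/10 = 14 kJ/min
mice: 43/9.8 = 4.39 kJ/min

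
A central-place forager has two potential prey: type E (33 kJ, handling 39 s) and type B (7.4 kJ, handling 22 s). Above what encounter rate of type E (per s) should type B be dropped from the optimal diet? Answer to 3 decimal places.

At the threshold, the rate on type E alone equals the profitability of type B: λ·33/(1 + λ·39) = 7.4/22 = 0.3364.
Rearranging, λ(33 − 0.3364×39) = 0.3364, so λ = 0.3364/19.88 = 0.01692 per s.

0.017 per s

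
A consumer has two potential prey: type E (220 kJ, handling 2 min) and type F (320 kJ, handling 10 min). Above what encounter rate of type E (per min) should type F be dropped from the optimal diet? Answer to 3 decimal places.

At the threshold, the rate on type E alone equals the profitability of type F: λ·220/(1 + λ·2) = 320/10 = 32.
Rearranging, λ(220 − 32×2) = 32, so λ = 32/156 = 0.2051 per min.

0.205 per min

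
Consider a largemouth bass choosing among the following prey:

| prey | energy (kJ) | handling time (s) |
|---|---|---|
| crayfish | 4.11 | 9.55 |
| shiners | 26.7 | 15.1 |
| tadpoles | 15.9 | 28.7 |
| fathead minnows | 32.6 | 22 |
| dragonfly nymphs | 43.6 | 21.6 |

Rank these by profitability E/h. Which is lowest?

crayfish

In descending order of E/h:
dragonfly nymphs: 43.6/21.6 = 2.02 kJ/s
shiners: 26.7/15.1 = 1.77 kJ/s
fathead minnows: 32.6/22 = 1.48 kJ/s
tadpoles: 15.9/28.7 = 0.554 kJ/s
crayfish: 4.11/9.55 = 0.43 kJ/s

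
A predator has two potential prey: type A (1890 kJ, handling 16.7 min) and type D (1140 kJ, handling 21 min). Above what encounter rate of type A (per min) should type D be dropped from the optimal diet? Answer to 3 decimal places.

0.055 per min

The zero-one rule: include type D iff E₂/h₂ > λE₁/(1+λh₁). Equality gives the switch point.
λE₁h₂ = E₂ + λE₂h₁ ⇒ λ = E₂/(E₁h₂ − E₂h₁) = 1140/(3.969e+04 − 1.904e+04) = 0.0552 per min.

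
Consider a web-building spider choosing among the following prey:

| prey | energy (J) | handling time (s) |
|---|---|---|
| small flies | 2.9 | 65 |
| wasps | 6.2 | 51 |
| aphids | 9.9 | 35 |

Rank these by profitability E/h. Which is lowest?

small flies

Profitability E/h (J/s): small flies = 2.9/65 = 0.0446, wasps = 6.2/51 = 0.122, aphids = 9.9/35 = 0.283.
Ranked: aphids > wasps > small flies.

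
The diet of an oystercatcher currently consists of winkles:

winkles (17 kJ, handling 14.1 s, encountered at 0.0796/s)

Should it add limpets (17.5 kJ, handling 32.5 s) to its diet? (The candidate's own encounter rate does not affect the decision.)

On winkles alone, R = ΣλE/(1+Σλh) = 1.353/2.122 = 0.6376 kJ/s.
Profitability of limpets: 17.5/32.5 = 0.5385 kJ/s.
Since 0.5385 < R, time spent handling limpets is better spent searching.

No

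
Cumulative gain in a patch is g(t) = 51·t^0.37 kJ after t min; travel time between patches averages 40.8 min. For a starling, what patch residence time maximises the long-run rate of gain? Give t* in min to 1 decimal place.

By the marginal value theorem, leave when the instantaneous gain rate g'(t) equals the habitat-wide average g(t)/(T + t).
g'(t) = 0.37·51·t^-0.63. Setting 0.37·51·t^-0.63 = 51·t^0.37/(40.8+t) gives 0.37(40.8+t) = t, so 0.63·t = 0.37×40.8.
t* = 0.37×40.8/0.63 = 23.96 min.

24.0 min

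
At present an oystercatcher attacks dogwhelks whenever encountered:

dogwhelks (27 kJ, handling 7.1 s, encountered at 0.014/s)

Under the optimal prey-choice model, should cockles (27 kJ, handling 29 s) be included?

Yes

Intake rate on the current diet: R = (0.014×27) / (1 + 0.014×7.1) = 0.378/1.099 = 0.3438 kJ/s.
cockles: E/h = 27/29 = 0.931 kJ/s.
0.931 > 0.3438, so adding cockles raises the average — include it.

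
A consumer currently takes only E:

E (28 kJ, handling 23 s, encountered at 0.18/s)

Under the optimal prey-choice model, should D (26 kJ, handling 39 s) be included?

No

Current rate: (0.18×28)/(1 + 0.18×23) = 0.9805 kJ/s.
Profitability of D: 26/39 = 0.6667 kJ/s.
0.6667 < 0.9805, so adding D would lower the average — exclude it.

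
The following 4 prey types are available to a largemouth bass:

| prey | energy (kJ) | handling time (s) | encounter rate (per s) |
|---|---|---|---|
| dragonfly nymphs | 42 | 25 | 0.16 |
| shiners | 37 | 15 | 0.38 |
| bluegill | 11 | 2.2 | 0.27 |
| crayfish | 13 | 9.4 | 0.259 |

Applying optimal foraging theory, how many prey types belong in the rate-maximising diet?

E/h in descending order: bluegill 5, shiners 2.47, dragonfly nymphs 1.68, crayfish 1.38 kJ/s. The optimal diet is the largest prefix of this list for which every included type satisfies E_i/h_i > R on the types above it.
Rate on top 1: 1.863. shiners: 2.47 > 1.863 → include.
Rate on top 2: 2.335. dragonfly nymphs: 1.68 < 2.335 → exclude; stop.
Optimal diet: bluegill, shiners — 2 of 4 types.

2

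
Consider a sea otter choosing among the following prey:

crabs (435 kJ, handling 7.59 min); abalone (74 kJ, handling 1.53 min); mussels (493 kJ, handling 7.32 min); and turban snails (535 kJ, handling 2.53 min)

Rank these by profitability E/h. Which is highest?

In descending order of E/h:
turban snails: 535/2.53 = 211 kJ/min
mussels: 493/7.32 = 67.3 kJ/min
crabs: 435/7.59 = 57.3 kJ/min
abalone: 74/1.53 = 48.4 kJ/min

turban snails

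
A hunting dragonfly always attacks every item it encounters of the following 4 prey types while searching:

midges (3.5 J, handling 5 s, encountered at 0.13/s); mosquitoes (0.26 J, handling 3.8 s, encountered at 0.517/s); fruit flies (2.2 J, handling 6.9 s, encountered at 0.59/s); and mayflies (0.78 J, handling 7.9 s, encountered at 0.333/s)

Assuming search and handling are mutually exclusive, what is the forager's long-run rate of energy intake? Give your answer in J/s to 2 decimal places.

0.21 J/s

R = Σλ_iE_i / (1 + Σλ_ih_i)
Numerator: 0.13×3.5 + 0.517×0.26 + 0.59×2.2 + 0.333×0.78 = 2.147
Denominator: 1 + 0.13×5 + 0.517×3.8 + 0.59×6.9 + 0.333×7.9 = 10.32
R = 2.147/10.32 = 0.2081 J/s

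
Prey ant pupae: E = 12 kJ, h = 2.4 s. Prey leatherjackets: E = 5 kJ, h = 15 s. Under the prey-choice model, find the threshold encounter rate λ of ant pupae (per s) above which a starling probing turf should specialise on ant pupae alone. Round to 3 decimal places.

0.030 per s

At the threshold, the rate on ant pupae alone equals the profitability of leatherjackets: λ·12/(1 + λ·2.4) = 5/15 = 0.3333.
Rearranging, λ(12 − 0.3333×2.4) = 0.3333, so λ = 0.3333/11.2 = 0.02976 per s.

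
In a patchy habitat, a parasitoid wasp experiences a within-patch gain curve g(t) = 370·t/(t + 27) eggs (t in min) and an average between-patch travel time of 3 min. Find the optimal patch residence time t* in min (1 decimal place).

9.0 min

Optimal t* satisfies g'(t*) = g(t*)/(T + t*).
g'(t) = 370·27/(t + 27)². Setting 370·27/(t+27)² = 370t/[(t+27)(3+t)] gives 27(3+t) = t(t+27), so t² = 27×3 = 81.
t* = √81 = 9 min.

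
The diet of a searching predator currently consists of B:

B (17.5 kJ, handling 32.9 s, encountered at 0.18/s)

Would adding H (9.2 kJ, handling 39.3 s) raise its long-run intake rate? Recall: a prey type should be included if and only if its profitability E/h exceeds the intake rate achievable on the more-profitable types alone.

On B alone, R = ΣλE/(1+Σλh) = 3.15/6.922 = 0.4551 kJ/s.
Profitability of H: 9.2/39.3 = 0.2341 kJ/s.
Since 0.2341 < R, time spent handling H is better spent searching.

No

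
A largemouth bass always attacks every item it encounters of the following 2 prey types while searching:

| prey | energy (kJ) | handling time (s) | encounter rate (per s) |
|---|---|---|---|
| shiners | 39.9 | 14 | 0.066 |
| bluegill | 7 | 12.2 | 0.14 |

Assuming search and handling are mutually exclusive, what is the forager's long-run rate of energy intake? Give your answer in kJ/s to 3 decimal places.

R = Σλ_iE_i / (1 + Σλ_ih_i)
Numerator: 0.066×39.9 + 0.14×7 = 3.613
Denominator: 1 + 0.066×14 + 0.14×12.2 = 3.632
R = 3.613/3.632 = 0.9949 kJ/s

0.995 kJ/s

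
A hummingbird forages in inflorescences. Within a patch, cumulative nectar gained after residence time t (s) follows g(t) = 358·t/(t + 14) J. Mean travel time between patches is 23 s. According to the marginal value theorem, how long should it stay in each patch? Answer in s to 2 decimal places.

17.94 s

By the marginal value theorem, leave when the instantaneous gain rate g'(t) equals the habitat-wide average g(t)/(T + t).
g'(t) = 358·14/(t + 14)². Setting 358·14/(t+14)² = 358t/[(t+14)(23+t)] gives 14(23+t) = t(t+14), so t² = 14×23 = 322.
t* = √322 = 17.94 s.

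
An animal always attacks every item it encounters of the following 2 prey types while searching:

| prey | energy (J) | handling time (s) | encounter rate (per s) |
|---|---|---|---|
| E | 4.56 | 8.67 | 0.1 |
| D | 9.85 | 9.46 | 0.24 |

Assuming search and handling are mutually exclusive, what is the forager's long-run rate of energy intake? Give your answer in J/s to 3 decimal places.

R = Σλ_iE_i / (1 + Σλ_ih_i)
Numerator: 0.1×4.56 + 0.24×9.85 = 2.82
Denominator: 1 + 0.1×8.67 + 0.24×9.46 = 4.137
R = 2.82/4.137 = 0.6816 J/s

0.682 J/s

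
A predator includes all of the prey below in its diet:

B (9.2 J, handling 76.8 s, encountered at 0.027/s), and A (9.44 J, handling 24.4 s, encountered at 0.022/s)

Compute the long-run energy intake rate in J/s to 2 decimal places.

0.13 J/s

R = (0.027×9.2 + 0.022×9.44) / (1 + 0.027×76.8 + 0.022×24.4) = 0.4561/3.61 = 0.1263 J/s.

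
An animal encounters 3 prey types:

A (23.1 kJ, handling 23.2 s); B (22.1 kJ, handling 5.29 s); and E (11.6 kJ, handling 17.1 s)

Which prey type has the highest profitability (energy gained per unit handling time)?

B

In descending order of E/h:
B: 22.1/5.29 = 4.18 kJ/s
A: 23.1/23.2 = 0.996 kJ/s
E: 11.6/17.1 = 0.678 kJ/s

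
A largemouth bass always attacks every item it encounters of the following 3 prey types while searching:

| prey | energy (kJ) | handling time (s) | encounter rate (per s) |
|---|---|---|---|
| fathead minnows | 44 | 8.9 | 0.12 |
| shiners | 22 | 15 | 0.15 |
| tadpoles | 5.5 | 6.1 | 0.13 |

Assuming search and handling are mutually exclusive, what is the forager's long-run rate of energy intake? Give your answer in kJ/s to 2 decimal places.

Energy encountered per unit search time: 0.12×44 + 0.15×22 + 0.13×5.5 = 9.295 kJ/s.
Handling time per unit search time: 0.12×8.9 + 0.15×15 + 0.13×6.1 = 4.111.
Rate = 9.295/(1 + 4.111) = 1.819 kJ/s.

1.82 kJ/s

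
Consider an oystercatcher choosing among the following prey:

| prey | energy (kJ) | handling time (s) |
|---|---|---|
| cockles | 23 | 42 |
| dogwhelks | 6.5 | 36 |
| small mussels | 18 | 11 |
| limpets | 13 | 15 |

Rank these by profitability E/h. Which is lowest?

In descending order of E/h:
small mussels: 18/11 = 1.64 kJ/s
limpets: 13/15 = 0.867 kJ/s
cockles: 23/42 = 0.548 kJ/s
dogwhelks: 6.5/36 = 0.181 kJ/s

dogwhelks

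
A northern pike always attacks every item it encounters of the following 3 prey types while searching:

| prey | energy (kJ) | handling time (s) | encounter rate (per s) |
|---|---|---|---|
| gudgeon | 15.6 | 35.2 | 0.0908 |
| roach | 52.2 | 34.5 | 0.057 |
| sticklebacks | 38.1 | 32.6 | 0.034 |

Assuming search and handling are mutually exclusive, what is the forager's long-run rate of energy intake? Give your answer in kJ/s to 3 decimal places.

0.782 kJ/s

R = (0.0908×15.6 + 0.057×52.2 + 0.034×38.1) / (1 + 0.0908×35.2 + 0.057×34.5 + 0.034×32.6) = 5.687/7.271 = 0.7822 kJ/s.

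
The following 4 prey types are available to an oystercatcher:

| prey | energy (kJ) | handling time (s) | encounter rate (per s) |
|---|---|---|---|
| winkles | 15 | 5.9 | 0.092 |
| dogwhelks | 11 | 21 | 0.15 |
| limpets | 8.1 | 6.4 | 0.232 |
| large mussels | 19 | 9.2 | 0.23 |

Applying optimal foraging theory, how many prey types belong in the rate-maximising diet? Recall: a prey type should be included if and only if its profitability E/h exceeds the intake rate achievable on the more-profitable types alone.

2

Profitabilities (E/h, kJ/s): winkles 2.54, large mussels 2.07, limpets 1.27, dogwhelks 0.524. Add prey in this order while the next type's profitability exceeds the intake rate on those already taken.
Rate on top 1: 0.8945. large mussels: 2.07 > 0.8945 → include.
Rate on top 2: 1.572. limpets: 1.27 < 1.572 → exclude; stop.
Optimal diet: winkles, large mussels — 2 of 4 types.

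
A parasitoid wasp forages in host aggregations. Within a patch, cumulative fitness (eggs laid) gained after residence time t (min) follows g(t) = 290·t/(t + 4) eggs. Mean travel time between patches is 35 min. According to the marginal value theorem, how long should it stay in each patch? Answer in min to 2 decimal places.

Maximise g(t)/(T+t): set derivative to zero → g'(t)(T+t) = g(t).
g'(t) = 290·4/(t + 4)². Setting 290·4/(t+4)² = 290t/[(t+4)(35+t)] gives 4(35+t) = t(t+4), so t² = 4×35 = 140.
t* = √140 = 11.83 min.

11.83 min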